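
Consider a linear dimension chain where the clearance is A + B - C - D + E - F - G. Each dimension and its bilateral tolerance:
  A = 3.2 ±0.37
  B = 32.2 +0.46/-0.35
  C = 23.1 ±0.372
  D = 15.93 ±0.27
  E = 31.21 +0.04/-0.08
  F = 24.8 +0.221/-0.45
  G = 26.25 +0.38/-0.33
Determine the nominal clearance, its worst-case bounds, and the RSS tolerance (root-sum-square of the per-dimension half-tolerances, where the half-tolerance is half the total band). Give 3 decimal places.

Stack each dimension's contribution:
  +A: nom +3.200 → Σnom=3.200; wc +0.370/-0.370 → slack +0.370/-0.370; half-tol=0.370, Σhalf²=0.136900
  +B: nom +32.200 → Σnom=35.400; wc +0.460/-0.350 → slack +0.830/-0.720; half-tol=0.405, Σhalf²=0.300925
  -C: nom -23.100 → Σnom=12.300; wc +0.372/-0.372 → slack +1.202/-1.092; half-tol=0.372, Σhalf²=0.439309
  -D: nom -15.930 → Σnom=-3.630; wc +0.270/-0.270 → slack +1.472/-1.362; half-tol=0.270, Σhalf²=0.512209
  +E: nom +31.210 → Σnom=27.580; wc +0.040/-0.080 → slack +1.512/-1.442; half-tol=0.060, Σhalf²=0.515809
  -F: nom -24.800 → Σnom=2.780; wc +0.450/-0.221 → slack +1.962/-1.663; half-tol=0.336, Σhalf²=0.628369
  -G: nom -26.250 → Σnom=-23.470; wc +0.330/-0.380 → slack +2.292/-2.043; half-tol=0.355, Σhalf²=0.754394
Nominal = -23.470. Worst-case = [-23.470 - 2.043, -23.470 + 2.292] = [-25.513, -21.178]. RSS = √0.754394 = 0.869.

nominal=-23.470 wc=[-25.513,-21.178] rss=0.869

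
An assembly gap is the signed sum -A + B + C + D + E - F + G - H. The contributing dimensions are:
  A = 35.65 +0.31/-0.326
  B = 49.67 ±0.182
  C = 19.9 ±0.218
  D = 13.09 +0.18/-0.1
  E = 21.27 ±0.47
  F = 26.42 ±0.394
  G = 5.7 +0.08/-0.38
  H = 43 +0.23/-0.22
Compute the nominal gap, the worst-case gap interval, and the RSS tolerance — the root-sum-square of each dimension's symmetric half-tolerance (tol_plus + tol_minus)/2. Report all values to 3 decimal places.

nominal=4.560 wc=[2.276,6.630] rss=0.825

Stack each dimension's contribution:
  -A: nom -35.650 → Σnom=-35.650; wc +0.326/-0.310 → slack +0.326/-0.310; half-tol=0.318, Σhalf²=0.101124
  +B: nom +49.670 → Σnom=14.020; wc +0.182/-0.182 → slack +0.508/-0.492; half-tol=0.182, Σhalf²=0.134248
  +C: nom +19.900 → Σnom=33.920; wc +0.218/-0.218 → slack +0.726/-0.710; half-tol=0.218, Σhalf²=0.181772
  +D: nom +13.090 → Σnom=47.010; wc +0.180/-0.100 → slack +0.906/-0.810; half-tol=0.140, Σhalf²=0.201372
  +E: nom +21.270 → Σnom=68.280; wc +0.470/-0.470 → slack +1.376/-1.280; half-tol=0.470, Σhalf²=0.422272
  -F: nom -26.420 → Σnom=41.860; wc +0.394/-0.394 → slack +1.770/-1.674; half-tol=0.394, Σhalf²=0.577508
  +G: nom +5.700 → Σnom=47.560; wc +0.080/-0.380 → slack +1.850/-2.054; half-tol=0.230, Σhalf²=0.630408
  -H: nom -43.000 → Σnom=4.560; wc +0.220/-0.230 → slack +2.070/-2.284; half-tol=0.225, Σhalf²=0.681033
Nominal = 4.560. Worst-case = [4.560 - 2.284, 4.560 + 2.070] = [2.276, 6.630]. RSS = √0.681033 = 0.825.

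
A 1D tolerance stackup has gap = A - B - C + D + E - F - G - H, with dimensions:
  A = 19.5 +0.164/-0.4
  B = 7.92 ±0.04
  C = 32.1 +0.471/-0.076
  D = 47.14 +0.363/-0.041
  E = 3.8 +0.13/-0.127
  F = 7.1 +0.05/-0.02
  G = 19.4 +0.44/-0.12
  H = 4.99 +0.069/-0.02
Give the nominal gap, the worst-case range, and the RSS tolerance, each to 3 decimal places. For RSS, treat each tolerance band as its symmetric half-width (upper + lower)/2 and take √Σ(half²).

Stack each dimension's contribution:
  +A: nom +19.500 → Σnom=19.500; wc +0.164/-0.400 → slack +0.164/-0.400; half-tol=0.282, Σhalf²=0.079524
  -B: nom -7.920 → Σnom=11.580; wc +0.040/-0.040 → slack +0.204/-0.440; half-tol=0.040, Σhalf²=0.081124
  -C: nom -32.100 → Σnom=-20.520; wc +0.076/-0.471 → slack +0.280/-0.911; half-tol=0.273, Σhalf²=0.155926
  +D: nom +47.140 → Σnom=26.620; wc +0.363/-0.041 → slack +0.643/-0.952; half-tol=0.202, Σhalf²=0.196730
  +E: nom +3.800 → Σnom=30.420; wc +0.130/-0.127 → slack +0.773/-1.079; half-tol=0.129, Σhalf²=0.213243
  -F: nom -7.100 → Σnom=23.320; wc +0.020/-0.050 → slack +0.793/-1.129; half-tol=0.035, Σhalf²=0.214468
  -G: nom -19.400 → Σnom=3.920; wc +0.120/-0.440 → slack +0.913/-1.569; half-tol=0.280, Σhalf²=0.292868
  -H: nom -4.990 → Σnom=-1.070; wc +0.020/-0.069 → slack +0.933/-1.638; half-tol=0.045, Σhalf²=0.294848
Nominal = -1.070. Worst-case = [-1.070 - 1.638, -1.070 + 0.933] = [-2.708, -0.137]. RSS = √0.294848 = 0.543.

nominal=-1.070 wc=[-2.708,-0.137] rss=0.543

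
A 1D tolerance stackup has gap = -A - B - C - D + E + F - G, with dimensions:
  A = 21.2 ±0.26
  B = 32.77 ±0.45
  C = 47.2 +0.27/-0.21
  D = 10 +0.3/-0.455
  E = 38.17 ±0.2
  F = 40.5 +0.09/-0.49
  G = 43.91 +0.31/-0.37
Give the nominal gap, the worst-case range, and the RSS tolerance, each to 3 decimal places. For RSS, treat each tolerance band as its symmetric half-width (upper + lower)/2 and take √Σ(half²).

Stack each dimension's contribution:
  -A: nom -21.200 → Σnom=-21.200; wc +0.260/-0.260 → slack +0.260/-0.260; half-tol=0.260, Σhalf²=0.067600
  -B: nom -32.770 → Σnom=-53.970; wc +0.450/-0.450 → slack +0.710/-0.710; half-tol=0.450, Σhalf²=0.270100
  -C: nom -47.200 → Σnom=-101.170; wc +0.210/-0.270 → slack +0.920/-0.980; half-tol=0.240, Σhalf²=0.327700
  -D: nom -10.000 → Σnom=-111.170; wc +0.455/-0.300 → slack +1.375/-1.280; half-tol=0.378, Σhalf²=0.470206
  +E: nom +38.170 → Σnom=-73.000; wc +0.200/-0.200 → slack +1.575/-1.480; half-tol=0.200, Σhalf²=0.510206
  +F: nom +40.500 → Σnom=-32.500; wc +0.090/-0.490 → slack +1.665/-1.970; half-tol=0.290, Σhalf²=0.594306
  -G: nom -43.910 → Σnom=-76.410; wc +0.370/-0.310 → slack +2.035/-2.280; half-tol=0.340, Σhalf²=0.709906
Nominal = -76.410. Worst-case = [-76.410 - 2.280, -76.410 + 2.035] = [-78.690, -74.375]. RSS = √0.709906 = 0.843.

nominal=-76.410 wc=[-78.690,-74.375] rss=0.843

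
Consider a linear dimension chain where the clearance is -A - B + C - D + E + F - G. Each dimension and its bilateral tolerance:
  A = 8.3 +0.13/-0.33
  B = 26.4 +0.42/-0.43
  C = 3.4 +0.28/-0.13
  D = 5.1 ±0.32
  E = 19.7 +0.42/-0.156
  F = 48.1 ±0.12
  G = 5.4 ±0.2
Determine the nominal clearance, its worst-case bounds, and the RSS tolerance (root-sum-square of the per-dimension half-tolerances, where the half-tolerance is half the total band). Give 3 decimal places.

Stack each dimension's contribution:
  -A: nom -8.300 → Σnom=-8.300; wc +0.330/-0.130 → slack +0.330/-0.130; half-tol=0.230, Σhalf²=0.052900
  -B: nom -26.400 → Σnom=-34.700; wc +0.430/-0.420 → slack +0.760/-0.550; half-tol=0.425, Σhalf²=0.233525
  +C: nom +3.400 → Σnom=-31.300; wc +0.280/-0.130 → slack +1.040/-0.680; half-tol=0.205, Σhalf²=0.275550
  -D: nom -5.100 → Σnom=-36.400; wc +0.320/-0.320 → slack +1.360/-1.000; half-tol=0.320, Σhalf²=0.377950
  +E: nom +19.700 → Σnom=-16.700; wc +0.420/-0.156 → slack +1.780/-1.156; half-tol=0.288, Σhalf²=0.460894
  +F: nom +48.100 → Σnom=31.400; wc +0.120/-0.120 → slack +1.900/-1.276; half-tol=0.120, Σhalf²=0.475294
  -G: nom -5.400 → Σnom=26.000; wc +0.200/-0.200 → slack +2.100/-1.476; half-tol=0.200, Σhalf²=0.515294
Nominal = 26.000. Worst-case = [26.000 - 1.476, 26.000 + 2.100] = [24.524, 28.100]. RSS = √0.515294 = 0.718.

nominal=26.000 wc=[24.524,28.100] rss=0.718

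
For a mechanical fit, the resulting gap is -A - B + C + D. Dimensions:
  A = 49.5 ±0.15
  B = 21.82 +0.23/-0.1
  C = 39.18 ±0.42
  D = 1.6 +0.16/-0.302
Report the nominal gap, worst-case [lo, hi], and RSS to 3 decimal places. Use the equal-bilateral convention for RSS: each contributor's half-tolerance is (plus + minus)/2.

Stack each dimension's contribution:
  -A: nom -49.500 → Σnom=-49.500; wc +0.150/-0.150 → slack +0.150/-0.150; half-tol=0.150, Σhalf²=0.022500
  -B: nom -21.820 → Σnom=-71.320; wc +0.100/-0.230 → slack +0.250/-0.380; half-tol=0.165, Σhalf²=0.049725
  +C: nom +39.180 → Σnom=-32.140; wc +0.420/-0.420 → slack +0.670/-0.800; half-tol=0.420, Σhalf²=0.226125
  +D: nom +1.600 → Σnom=-30.540; wc +0.160/-0.302 → slack +0.830/-1.102; half-tol=0.231, Σhalf²=0.279486
Nominal = -30.540. Worst-case = [-30.540 - 1.102, -30.540 + 0.830] = [-31.642, -29.710]. RSS = √0.279486 = 0.529.

nominal=-30.540 wc=[-31.642,-29.710] rss=0.529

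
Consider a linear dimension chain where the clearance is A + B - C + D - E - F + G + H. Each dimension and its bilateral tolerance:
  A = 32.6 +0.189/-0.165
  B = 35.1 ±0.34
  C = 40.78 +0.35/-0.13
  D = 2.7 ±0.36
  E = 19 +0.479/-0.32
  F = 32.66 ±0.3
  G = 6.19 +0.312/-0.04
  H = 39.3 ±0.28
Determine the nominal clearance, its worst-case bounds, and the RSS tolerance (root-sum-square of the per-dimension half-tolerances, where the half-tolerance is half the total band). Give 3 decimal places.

nominal=23.450 wc=[21.136,25.681] rss=0.833

Stack each dimension's contribution:
  +A: nom +32.600 → Σnom=32.600; wc +0.189/-0.165 → slack +0.189/-0.165; half-tol=0.177, Σhalf²=0.031329
  +B: nom +35.100 → Σnom=67.700; wc +0.340/-0.340 → slack +0.529/-0.505; half-tol=0.340, Σhalf²=0.146929
  -C: nom -40.780 → Σnom=26.920; wc +0.130/-0.350 → slack +0.659/-0.855; half-tol=0.240, Σhalf²=0.204529
  +D: nom +2.700 → Σnom=29.620; wc +0.360/-0.360 → slack +1.019/-1.215; half-tol=0.360, Σhalf²=0.334129
  -E: nom -19.000 → Σnom=10.620; wc +0.320/-0.479 → slack +1.339/-1.694; half-tol=0.399, Σhalf²=0.493729
  -F: nom -32.660 → Σnom=-22.040; wc +0.300/-0.300 → slack +1.639/-1.994; half-tol=0.300, Σhalf²=0.583729
  +G: nom +6.190 → Σnom=-15.850; wc +0.312/-0.040 → slack +1.951/-2.034; half-tol=0.176, Σhalf²=0.614705
  +H: nom +39.300 → Σnom=23.450; wc +0.280/-0.280 → slack +2.231/-2.314; half-tol=0.280, Σhalf²=0.693105
Nominal = 23.450. Worst-case = [23.450 - 2.314, 23.450 + 2.231] = [21.136, 25.681]. RSS = √0.693105 = 0.833.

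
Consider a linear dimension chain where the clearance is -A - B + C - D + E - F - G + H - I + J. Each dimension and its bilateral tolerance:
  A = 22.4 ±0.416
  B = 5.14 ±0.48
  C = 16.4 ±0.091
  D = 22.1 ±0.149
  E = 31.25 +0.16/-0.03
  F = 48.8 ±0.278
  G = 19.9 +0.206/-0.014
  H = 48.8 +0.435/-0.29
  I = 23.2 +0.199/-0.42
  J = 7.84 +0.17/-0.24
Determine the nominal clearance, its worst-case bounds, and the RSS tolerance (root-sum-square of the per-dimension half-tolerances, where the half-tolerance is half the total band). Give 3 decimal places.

Stack each dimension's contribution:
  -A: nom -22.400 → Σnom=-22.400; wc +0.416/-0.416 → slack +0.416/-0.416; half-tol=0.416, Σhalf²=0.173056
  -B: nom -5.140 → Σnom=-27.540; wc +0.480/-0.480 → slack +0.896/-0.896; half-tol=0.480, Σhalf²=0.403456
  +C: nom +16.400 → Σnom=-11.140; wc +0.091/-0.091 → slack +0.987/-0.987; half-tol=0.091, Σhalf²=0.411737
  -D: nom -22.100 → Σnom=-33.240; wc +0.149/-0.149 → slack +1.136/-1.136; half-tol=0.149, Σhalf²=0.433938
  +E: nom +31.250 → Σnom=-1.990; wc +0.160/-0.030 → slack +1.296/-1.166; half-tol=0.095, Σhalf²=0.442963
  -F: nom -48.800 → Σnom=-50.790; wc +0.278/-0.278 → slack +1.574/-1.444; half-tol=0.278, Σhalf²=0.520247
  -G: nom -19.900 → Σnom=-70.690; wc +0.014/-0.206 → slack +1.588/-1.650; half-tol=0.110, Σhalf²=0.532347
  +H: nom +48.800 → Σnom=-21.890; wc +0.435/-0.290 → slack +2.023/-1.940; half-tol=0.362, Σhalf²=0.663753
  -I: nom -23.200 → Σnom=-45.090; wc +0.420/-0.199 → slack +2.443/-2.139; half-tol=0.309, Σhalf²=0.759543
  +J: nom +7.840 → Σnom=-37.250; wc +0.170/-0.240 → slack +2.613/-2.379; half-tol=0.205, Σhalf²=0.801568
Nominal = -37.250. Worst-case = [-37.250 - 2.379, -37.250 + 2.613] = [-39.629, -34.637]. RSS = √0.801568 = 0.895.

nominal=-37.250 wc=[-39.629,-34.637] rss=0.895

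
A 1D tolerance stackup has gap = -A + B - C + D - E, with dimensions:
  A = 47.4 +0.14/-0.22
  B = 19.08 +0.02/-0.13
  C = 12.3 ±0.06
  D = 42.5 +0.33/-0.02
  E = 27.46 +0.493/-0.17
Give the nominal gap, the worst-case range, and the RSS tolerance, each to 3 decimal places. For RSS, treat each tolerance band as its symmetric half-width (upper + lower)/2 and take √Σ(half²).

Stack each dimension's contribution:
  -A: nom -47.400 → Σnom=-47.400; wc +0.220/-0.140 → slack +0.220/-0.140; half-tol=0.180, Σhalf²=0.032400
  +B: nom +19.080 → Σnom=-28.320; wc +0.020/-0.130 → slack +0.240/-0.270; half-tol=0.075, Σhalf²=0.038025
  -C: nom -12.300 → Σnom=-40.620; wc +0.060/-0.060 → slack +0.300/-0.330; half-tol=0.060, Σhalf²=0.041625
  +D: nom +42.500 → Σnom=1.880; wc +0.330/-0.020 → slack +0.630/-0.350; half-tol=0.175, Σhalf²=0.072250
  -E: nom -27.460 → Σnom=-25.580; wc +0.170/-0.493 → slack +0.800/-0.843; half-tol=0.332, Σhalf²=0.182142
Nominal = -25.580. Worst-case = [-25.580 - 0.843, -25.580 + 0.800] = [-26.423, -24.780]. RSS = √0.182142 = 0.427.

nominal=-25.580 wc=[-26.423,-24.780] rss=0.427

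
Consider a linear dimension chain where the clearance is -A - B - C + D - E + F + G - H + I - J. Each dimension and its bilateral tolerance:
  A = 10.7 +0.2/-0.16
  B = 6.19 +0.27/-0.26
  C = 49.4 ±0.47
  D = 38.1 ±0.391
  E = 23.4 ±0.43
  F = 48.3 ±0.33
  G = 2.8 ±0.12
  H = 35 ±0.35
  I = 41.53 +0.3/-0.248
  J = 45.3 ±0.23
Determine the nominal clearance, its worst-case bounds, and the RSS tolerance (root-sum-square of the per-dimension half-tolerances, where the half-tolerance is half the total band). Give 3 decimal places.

nominal=-39.260 wc=[-42.299,-36.219] rss=1.017

Stack each dimension's contribution:
  -A: nom -10.700 → Σnom=-10.700; wc +0.160/-0.200 → slack +0.160/-0.200; half-tol=0.180, Σhalf²=0.032400
  -B: nom -6.190 → Σnom=-16.890; wc +0.260/-0.270 → slack +0.420/-0.470; half-tol=0.265, Σhalf²=0.102625
  -C: nom -49.400 → Σnom=-66.290; wc +0.470/-0.470 → slack +0.890/-0.940; half-tol=0.470, Σhalf²=0.323525
  +D: nom +38.100 → Σnom=-28.190; wc +0.391/-0.391 → slack +1.281/-1.331; half-tol=0.391, Σhalf²=0.476406
  -E: nom -23.400 → Σnom=-51.590; wc +0.430/-0.430 → slack +1.711/-1.761; half-tol=0.430, Σhalf²=0.661306
  +F: nom +48.300 → Σnom=-3.290; wc +0.330/-0.330 → slack +2.041/-2.091; half-tol=0.330, Σhalf²=0.770206
  +G: nom +2.800 → Σnom=-0.490; wc +0.120/-0.120 → slack +2.161/-2.211; half-tol=0.120, Σhalf²=0.784606
  -H: nom -35.000 → Σnom=-35.490; wc +0.350/-0.350 → slack +2.511/-2.561; half-tol=0.350, Σhalf²=0.907106
  +I: nom +41.530 → Σnom=6.040; wc +0.300/-0.248 → slack +2.811/-2.809; half-tol=0.274, Σhalf²=0.982182
  -J: nom -45.300 → Σnom=-39.260; wc +0.230/-0.230 → slack +3.041/-3.039; half-tol=0.230, Σhalf²=1.035082
Nominal = -39.260. Worst-case = [-39.260 - 3.039, -39.260 + 3.041] = [-42.299, -36.219]. RSS = √1.035082 = 1.017.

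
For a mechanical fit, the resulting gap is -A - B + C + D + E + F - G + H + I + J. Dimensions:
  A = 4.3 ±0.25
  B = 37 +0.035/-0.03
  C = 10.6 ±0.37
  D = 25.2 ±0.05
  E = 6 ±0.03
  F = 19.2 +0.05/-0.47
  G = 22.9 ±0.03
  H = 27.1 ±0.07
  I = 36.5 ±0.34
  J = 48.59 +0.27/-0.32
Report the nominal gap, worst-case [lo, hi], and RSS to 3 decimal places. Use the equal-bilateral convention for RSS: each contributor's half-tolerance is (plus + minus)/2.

Stack each dimension's contribution:
  -A: nom -4.300 → Σnom=-4.300; wc +0.250/-0.250 → slack +0.250/-0.250; half-tol=0.250, Σhalf²=0.062500
  -B: nom -37.000 → Σnom=-41.300; wc +0.030/-0.035 → slack +0.280/-0.285; half-tol=0.033, Σhalf²=0.063556
  +C: nom +10.600 → Σnom=-30.700; wc +0.370/-0.370 → slack +0.650/-0.655; half-tol=0.370, Σhalf²=0.200456
  +D: nom +25.200 → Σnom=-5.500; wc +0.050/-0.050 → slack +0.700/-0.705; half-tol=0.050, Σhalf²=0.202956
  +E: nom +6.000 → Σnom=0.500; wc +0.030/-0.030 → slack +0.730/-0.735; half-tol=0.030, Σhalf²=0.203856
  +F: nom +19.200 → Σnom=19.700; wc +0.050/-0.470 → slack +0.780/-1.205; half-tol=0.260, Σhalf²=0.271456
  -G: nom -22.900 → Σnom=-3.200; wc +0.030/-0.030 → slack +0.810/-1.235; half-tol=0.030, Σhalf²=0.272356
  +H: nom +27.100 → Σnom=23.900; wc +0.070/-0.070 → slack +0.880/-1.305; half-tol=0.070, Σhalf²=0.277256
  +I: nom +36.500 → Σnom=60.400; wc +0.340/-0.340 → slack +1.220/-1.645; half-tol=0.340, Σhalf²=0.392856
  +J: nom +48.590 → Σnom=108.990; wc +0.270/-0.320 → slack +1.490/-1.965; half-tol=0.295, Σhalf²=0.479881
Nominal = 108.990. Worst-case = [108.990 - 1.965, 108.990 + 1.490] = [107.025, 110.480]. RSS = √0.479881 = 0.693.

nominal=108.990 wc=[107.025,110.480] rss=0.693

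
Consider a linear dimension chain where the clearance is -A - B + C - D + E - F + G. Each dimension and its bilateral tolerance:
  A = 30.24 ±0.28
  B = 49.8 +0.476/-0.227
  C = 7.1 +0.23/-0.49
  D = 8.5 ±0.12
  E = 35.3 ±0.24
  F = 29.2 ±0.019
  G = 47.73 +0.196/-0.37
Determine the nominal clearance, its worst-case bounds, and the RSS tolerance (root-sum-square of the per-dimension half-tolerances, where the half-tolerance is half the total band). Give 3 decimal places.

Stack each dimension's contribution:
  -A: nom -30.240 → Σnom=-30.240; wc +0.280/-0.280 → slack +0.280/-0.280; half-tol=0.280, Σhalf²=0.078400
  -B: nom -49.800 → Σnom=-80.040; wc +0.227/-0.476 → slack +0.507/-0.756; half-tol=0.351, Σhalf²=0.201952
  +C: nom +7.100 → Σnom=-72.940; wc +0.230/-0.490 → slack +0.737/-1.246; half-tol=0.360, Σhalf²=0.331552
  -D: nom -8.500 → Σnom=-81.440; wc +0.120/-0.120 → slack +0.857/-1.366; half-tol=0.120, Σhalf²=0.345952
  +E: nom +35.300 → Σnom=-46.140; wc +0.240/-0.240 → slack +1.097/-1.606; half-tol=0.240, Σhalf²=0.403552
  -F: nom -29.200 → Σnom=-75.340; wc +0.019/-0.019 → slack +1.116/-1.625; half-tol=0.019, Σhalf²=0.403913
  +G: nom +47.730 → Σnom=-27.610; wc +0.196/-0.370 → slack +1.312/-1.995; half-tol=0.283, Σhalf²=0.484002
Nominal = -27.610. Worst-case = [-27.610 - 1.995, -27.610 + 1.312] = [-29.605, -26.298]. RSS = √0.484002 = 0.696.

nominal=-27.610 wc=[-29.605,-26.298] rss=0.696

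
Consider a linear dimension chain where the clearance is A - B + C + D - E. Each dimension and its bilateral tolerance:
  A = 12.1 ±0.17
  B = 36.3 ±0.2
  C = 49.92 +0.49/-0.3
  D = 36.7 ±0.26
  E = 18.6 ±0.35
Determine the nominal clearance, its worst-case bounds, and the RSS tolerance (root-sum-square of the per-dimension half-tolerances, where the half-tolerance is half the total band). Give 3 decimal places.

Stack each dimension's contribution:
  +A: nom +12.100 → Σnom=12.100; wc +0.170/-0.170 → slack +0.170/-0.170; half-tol=0.170, Σhalf²=0.028900
  -B: nom -36.300 → Σnom=-24.200; wc +0.200/-0.200 → slack +0.370/-0.370; half-tol=0.200, Σhalf²=0.068900
  +C: nom +49.920 → Σnom=25.720; wc +0.490/-0.300 → slack +0.860/-0.670; half-tol=0.395, Σhalf²=0.224925
  +D: nom +36.700 → Σnom=62.420; wc +0.260/-0.260 → slack +1.120/-0.930; half-tol=0.260, Σhalf²=0.292525
  -E: nom -18.600 → Σnom=43.820; wc +0.350/-0.350 → slack +1.470/-1.280; half-tol=0.350, Σhalf²=0.415025
Nominal = 43.820. Worst-case = [43.820 - 1.280, 43.820 + 1.470] = [42.540, 45.290]. RSS = √0.415025 = 0.644.

nominal=43.820 wc=[42.540,45.290] rss=0.644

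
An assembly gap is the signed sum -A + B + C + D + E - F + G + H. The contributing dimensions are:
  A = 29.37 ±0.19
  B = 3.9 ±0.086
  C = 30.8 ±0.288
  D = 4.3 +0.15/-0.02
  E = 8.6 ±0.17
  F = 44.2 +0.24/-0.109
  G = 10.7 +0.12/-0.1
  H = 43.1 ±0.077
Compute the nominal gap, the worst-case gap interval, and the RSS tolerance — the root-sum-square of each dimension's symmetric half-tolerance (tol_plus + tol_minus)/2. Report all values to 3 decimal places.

Stack each dimension's contribution:
  -A: nom -29.370 → Σnom=-29.370; wc +0.190/-0.190 → slack +0.190/-0.190; half-tol=0.190, Σhalf²=0.036100
  +B: nom +3.900 → Σnom=-25.470; wc +0.086/-0.086 → slack +0.276/-0.276; half-tol=0.086, Σhalf²=0.043496
  +C: nom +30.800 → Σnom=5.330; wc +0.288/-0.288 → slack +0.564/-0.564; half-tol=0.288, Σhalf²=0.126440
  +D: nom +4.300 → Σnom=9.630; wc +0.150/-0.020 → slack +0.714/-0.584; half-tol=0.085, Σhalf²=0.133665
  +E: nom +8.600 → Σnom=18.230; wc +0.170/-0.170 → slack +0.884/-0.754; half-tol=0.170, Σhalf²=0.162565
  -F: nom -44.200 → Σnom=-25.970; wc +0.109/-0.240 → slack +0.993/-0.994; half-tol=0.174, Σhalf²=0.193015
  +G: nom +10.700 → Σnom=-15.270; wc +0.120/-0.100 → slack +1.113/-1.094; half-tol=0.110, Σhalf²=0.205115
  +H: nom +43.100 → Σnom=27.830; wc +0.077/-0.077 → slack +1.190/-1.171; half-tol=0.077, Σhalf²=0.211044
Nominal = 27.830. Worst-case = [27.830 - 1.171, 27.830 + 1.190] = [26.659, 29.020]. RSS = √0.211044 = 0.459.

nominal=27.830 wc=[26.659,29.020] rss=0.459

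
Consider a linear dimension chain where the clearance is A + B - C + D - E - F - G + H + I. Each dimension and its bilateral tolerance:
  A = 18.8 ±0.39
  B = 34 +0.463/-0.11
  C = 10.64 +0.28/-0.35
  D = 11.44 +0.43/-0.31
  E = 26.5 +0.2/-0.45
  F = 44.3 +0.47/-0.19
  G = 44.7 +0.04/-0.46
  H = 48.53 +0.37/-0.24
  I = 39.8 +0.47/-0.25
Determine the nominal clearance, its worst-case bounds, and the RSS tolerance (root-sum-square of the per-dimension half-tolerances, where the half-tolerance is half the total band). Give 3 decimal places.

nominal=26.430 wc=[24.140,30.003] rss=0.985

Stack each dimension's contribution:
  +A: nom +18.800 → Σnom=18.800; wc +0.390/-0.390 → slack +0.390/-0.390; half-tol=0.390, Σhalf²=0.152100
  +B: nom +34.000 → Σnom=52.800; wc +0.463/-0.110 → slack +0.853/-0.500; half-tol=0.287, Σhalf²=0.234182
  -C: nom -10.640 → Σnom=42.160; wc +0.350/-0.280 → slack +1.203/-0.780; half-tol=0.315, Σhalf²=0.333407
  +D: nom +11.440 → Σnom=53.600; wc +0.430/-0.310 → slack +1.633/-1.090; half-tol=0.370, Σhalf²=0.470307
  -E: nom -26.500 → Σnom=27.100; wc +0.450/-0.200 → slack +2.083/-1.290; half-tol=0.325, Σhalf²=0.575932
  -F: nom -44.300 → Σnom=-17.200; wc +0.190/-0.470 → slack +2.273/-1.760; half-tol=0.330, Σhalf²=0.684832
  -G: nom -44.700 → Σnom=-61.900; wc +0.460/-0.040 → slack +2.733/-1.800; half-tol=0.250, Σhalf²=0.747332
  +H: nom +48.530 → Σnom=-13.370; wc +0.370/-0.240 → slack +3.103/-2.040; half-tol=0.305, Σhalf²=0.840357
  +I: nom +39.800 → Σnom=26.430; wc +0.470/-0.250 → slack +3.573/-2.290; half-tol=0.360, Σhalf²=0.969957
Nominal = 26.430. Worst-case = [26.430 - 2.290, 26.430 + 3.573] = [24.140, 30.003]. RSS = √0.969957 = 0.985.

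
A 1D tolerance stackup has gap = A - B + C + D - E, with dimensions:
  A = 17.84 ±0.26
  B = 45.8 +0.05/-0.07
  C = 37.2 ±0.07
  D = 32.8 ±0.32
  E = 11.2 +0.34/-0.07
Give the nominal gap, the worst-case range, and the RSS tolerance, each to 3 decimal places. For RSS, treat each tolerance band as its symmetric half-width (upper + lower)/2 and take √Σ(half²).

Stack each dimension's contribution:
  +A: nom +17.840 → Σnom=17.840; wc +0.260/-0.260 → slack +0.260/-0.260; half-tol=0.260, Σhalf²=0.067600
  -B: nom -45.800 → Σnom=-27.960; wc +0.070/-0.050 → slack +0.330/-0.310; half-tol=0.060, Σhalf²=0.071200
  +C: nom +37.200 → Σnom=9.240; wc +0.070/-0.070 → slack +0.400/-0.380; half-tol=0.070, Σhalf²=0.076100
  +D: nom +32.800 → Σnom=42.040; wc +0.320/-0.320 → slack +0.720/-0.700; half-tol=0.320, Σhalf²=0.178500
  -E: nom -11.200 → Σnom=30.840; wc +0.070/-0.340 → slack +0.790/-1.040; half-tol=0.205, Σhalf²=0.220525
Nominal = 30.840. Worst-case = [30.840 - 1.040, 30.840 + 0.790] = [29.800, 31.630]. RSS = √0.220525 = 0.470.

nominal=30.840 wc=[29.800,31.630] rss=0.470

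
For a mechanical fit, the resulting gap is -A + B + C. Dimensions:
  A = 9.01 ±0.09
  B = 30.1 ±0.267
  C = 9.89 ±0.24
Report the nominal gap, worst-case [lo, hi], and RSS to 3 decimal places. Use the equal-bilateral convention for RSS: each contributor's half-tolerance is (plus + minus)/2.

nominal=30.980 wc=[30.383,31.577] rss=0.370

Stack each dimension's contribution:
  -A: nom -9.010 → Σnom=-9.010; wc +0.090/-0.090 → slack +0.090/-0.090; half-tol=0.090, Σhalf²=0.008100
  +B: nom +30.100 → Σnom=21.090; wc +0.267/-0.267 → slack +0.357/-0.357; half-tol=0.267, Σhalf²=0.079389
  +C: nom +9.890 → Σnom=30.980; wc +0.240/-0.240 → slack +0.597/-0.597; half-tol=0.240, Σhalf²=0.136989
Nominal = 30.980. Worst-case = [30.980 - 0.597, 30.980 + 0.597] = [30.383, 31.577]. RSS = √0.136989 = 0.370.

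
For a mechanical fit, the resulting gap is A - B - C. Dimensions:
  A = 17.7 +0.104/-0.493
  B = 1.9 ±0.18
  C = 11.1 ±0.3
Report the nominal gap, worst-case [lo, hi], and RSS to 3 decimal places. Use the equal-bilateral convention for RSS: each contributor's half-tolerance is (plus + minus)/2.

Stack each dimension's contribution:
  +A: nom +17.700 → Σnom=17.700; wc +0.104/-0.493 → slack +0.104/-0.493; half-tol=0.298, Σhalf²=0.089102
  -B: nom -1.900 → Σnom=15.800; wc +0.180/-0.180 → slack +0.284/-0.673; half-tol=0.180, Σhalf²=0.121502
  -C: nom -11.100 → Σnom=4.700; wc +0.300/-0.300 → slack +0.584/-0.973; half-tol=0.300, Σhalf²=0.211502
Nominal = 4.700. Worst-case = [4.700 - 0.973, 4.700 + 0.584] = [3.727, 5.284]. RSS = √0.211502 = 0.460.

nominal=4.700 wc=[3.727,5.284] rss=0.460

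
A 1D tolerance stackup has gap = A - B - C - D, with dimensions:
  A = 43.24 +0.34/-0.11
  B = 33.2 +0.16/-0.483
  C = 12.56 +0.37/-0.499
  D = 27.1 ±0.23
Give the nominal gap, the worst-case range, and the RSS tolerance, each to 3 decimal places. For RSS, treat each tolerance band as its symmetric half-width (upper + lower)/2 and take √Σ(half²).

nominal=-29.620 wc=[-30.490,-28.068] rss=0.629

Stack each dimension's contribution:
  +A: nom +43.240 → Σnom=43.240; wc +0.340/-0.110 → slack +0.340/-0.110; half-tol=0.225, Σhalf²=0.050625
  -B: nom -33.200 → Σnom=10.040; wc +0.483/-0.160 → slack +0.823/-0.270; half-tol=0.322, Σhalf²=0.153987
  -C: nom -12.560 → Σnom=-2.520; wc +0.499/-0.370 → slack +1.322/-0.640; half-tol=0.434, Σhalf²=0.342778
  -D: nom -27.100 → Σnom=-29.620; wc +0.230/-0.230 → slack +1.552/-0.870; half-tol=0.230, Σhalf²=0.395678
Nominal = -29.620. Worst-case = [-29.620 - 0.870, -29.620 + 1.552] = [-30.490, -28.068]. RSS = √0.395678 = 0.629.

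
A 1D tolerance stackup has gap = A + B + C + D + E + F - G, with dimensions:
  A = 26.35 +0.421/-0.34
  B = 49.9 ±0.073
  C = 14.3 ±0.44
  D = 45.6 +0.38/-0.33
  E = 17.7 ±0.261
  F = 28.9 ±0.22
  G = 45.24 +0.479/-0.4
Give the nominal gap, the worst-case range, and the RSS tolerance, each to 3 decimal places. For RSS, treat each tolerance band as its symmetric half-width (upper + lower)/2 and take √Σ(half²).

Stack each dimension's contribution:
  +A: nom +26.350 → Σnom=26.350; wc +0.421/-0.340 → slack +0.421/-0.340; half-tol=0.381, Σhalf²=0.144780
  +B: nom +49.900 → Σnom=76.250; wc +0.073/-0.073 → slack +0.494/-0.413; half-tol=0.073, Σhalf²=0.150109
  +C: nom +14.300 → Σnom=90.550; wc +0.440/-0.440 → slack +0.934/-0.853; half-tol=0.440, Σhalf²=0.343709
  +D: nom +45.600 → Σnom=136.150; wc +0.380/-0.330 → slack +1.314/-1.183; half-tol=0.355, Σhalf²=0.469734
  +E: nom +17.700 → Σnom=153.850; wc +0.261/-0.261 → slack +1.575/-1.444; half-tol=0.261, Σhalf²=0.537855
  +F: nom +28.900 → Σnom=182.750; wc +0.220/-0.220 → slack +1.795/-1.664; half-tol=0.220, Σhalf²=0.586255
  -G: nom -45.240 → Σnom=137.510; wc +0.400/-0.479 → slack +2.195/-2.143; half-tol=0.440, Σhalf²=0.779416
Nominal = 137.510. Worst-case = [137.510 - 2.143, 137.510 + 2.195] = [135.367, 139.705]. RSS = √0.779416 = 0.883.

nominal=137.510 wc=[135.367,139.705] rss=0.883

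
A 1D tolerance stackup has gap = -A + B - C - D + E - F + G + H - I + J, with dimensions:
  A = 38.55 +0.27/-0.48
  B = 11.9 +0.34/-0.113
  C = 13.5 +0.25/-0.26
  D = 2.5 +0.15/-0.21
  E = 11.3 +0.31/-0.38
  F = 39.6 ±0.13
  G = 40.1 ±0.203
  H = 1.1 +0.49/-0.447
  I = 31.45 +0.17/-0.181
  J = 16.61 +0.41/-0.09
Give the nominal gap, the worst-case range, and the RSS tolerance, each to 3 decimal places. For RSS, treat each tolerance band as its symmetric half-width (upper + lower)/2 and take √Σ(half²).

nominal=-44.590 wc=[-46.793,-41.576] rss=0.883

Stack each dimension's contribution:
  -A: nom -38.550 → Σnom=-38.550; wc +0.480/-0.270 → slack +0.480/-0.270; half-tol=0.375, Σhalf²=0.140625
  +B: nom +11.900 → Σnom=-26.650; wc +0.340/-0.113 → slack +0.820/-0.383; half-tol=0.227, Σhalf²=0.191927
  -C: nom -13.500 → Σnom=-40.150; wc +0.260/-0.250 → slack +1.080/-0.633; half-tol=0.255, Σhalf²=0.256952
  -D: nom -2.500 → Σnom=-42.650; wc +0.210/-0.150 → slack +1.290/-0.783; half-tol=0.180, Σhalf²=0.289352
  +E: nom +11.300 → Σnom=-31.350; wc +0.310/-0.380 → slack +1.600/-1.163; half-tol=0.345, Σhalf²=0.408377
  -F: nom -39.600 → Σnom=-70.950; wc +0.130/-0.130 → slack +1.730/-1.293; half-tol=0.130, Σhalf²=0.425277
  +G: nom +40.100 → Σnom=-30.850; wc +0.203/-0.203 → slack +1.933/-1.496; half-tol=0.203, Σhalf²=0.466486
  +H: nom +1.100 → Σnom=-29.750; wc +0.490/-0.447 → slack +2.423/-1.943; half-tol=0.469, Σhalf²=0.685979
  -I: nom -31.450 → Σnom=-61.200; wc +0.181/-0.170 → slack +2.604/-2.113; half-tol=0.175, Σhalf²=0.716779
  +J: nom +16.610 → Σnom=-44.590; wc +0.410/-0.090 → slack +3.014/-2.203; half-tol=0.250, Σhalf²=0.779279
Nominal = -44.590. Worst-case = [-44.590 - 2.203, -44.590 + 3.014] = [-46.793, -41.576]. RSS = √0.779279 = 0.883.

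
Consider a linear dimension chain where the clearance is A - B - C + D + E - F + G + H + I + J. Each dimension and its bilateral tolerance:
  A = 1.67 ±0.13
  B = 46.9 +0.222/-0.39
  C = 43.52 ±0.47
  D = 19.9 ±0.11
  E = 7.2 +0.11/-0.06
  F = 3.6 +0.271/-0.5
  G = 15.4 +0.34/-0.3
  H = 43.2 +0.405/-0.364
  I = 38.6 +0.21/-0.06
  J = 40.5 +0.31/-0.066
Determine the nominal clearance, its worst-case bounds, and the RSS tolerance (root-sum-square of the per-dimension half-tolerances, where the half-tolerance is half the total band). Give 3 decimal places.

Stack each dimension's contribution:
  +A: nom +1.670 → Σnom=1.670; wc +0.130/-0.130 → slack +0.130/-0.130; half-tol=0.130, Σhalf²=0.016900
  -B: nom -46.900 → Σnom=-45.230; wc +0.390/-0.222 → slack +0.520/-0.352; half-tol=0.306, Σhalf²=0.110536
  -C: nom -43.520 → Σnom=-88.750; wc +0.470/-0.470 → slack +0.990/-0.822; half-tol=0.470, Σhalf²=0.331436
  +D: nom +19.900 → Σnom=-68.850; wc +0.110/-0.110 → slack +1.100/-0.932; half-tol=0.110, Σhalf²=0.343536
  +E: nom +7.200 → Σnom=-61.650; wc +0.110/-0.060 → slack +1.210/-0.992; half-tol=0.085, Σhalf²=0.350761
  -F: nom -3.600 → Σnom=-65.250; wc +0.500/-0.271 → slack +1.710/-1.263; half-tol=0.386, Σhalf²=0.499371
  +G: nom +15.400 → Σnom=-49.850; wc +0.340/-0.300 → slack +2.050/-1.563; half-tol=0.320, Σhalf²=0.601771
  +H: nom +43.200 → Σnom=-6.650; wc +0.405/-0.364 → slack +2.455/-1.927; half-tol=0.385, Σhalf²=0.749611
  +I: nom +38.600 → Σnom=31.950; wc +0.210/-0.060 → slack +2.665/-1.987; half-tol=0.135, Σhalf²=0.767837
  +J: nom +40.500 → Σnom=72.450; wc +0.310/-0.066 → slack +2.975/-2.053; half-tol=0.188, Σhalf²=0.803181
Nominal = 72.450. Worst-case = [72.450 - 2.053, 72.450 + 2.975] = [70.397, 75.425]. RSS = √0.803181 = 0.896.

nominal=72.450 wc=[70.397,75.425] rss=0.896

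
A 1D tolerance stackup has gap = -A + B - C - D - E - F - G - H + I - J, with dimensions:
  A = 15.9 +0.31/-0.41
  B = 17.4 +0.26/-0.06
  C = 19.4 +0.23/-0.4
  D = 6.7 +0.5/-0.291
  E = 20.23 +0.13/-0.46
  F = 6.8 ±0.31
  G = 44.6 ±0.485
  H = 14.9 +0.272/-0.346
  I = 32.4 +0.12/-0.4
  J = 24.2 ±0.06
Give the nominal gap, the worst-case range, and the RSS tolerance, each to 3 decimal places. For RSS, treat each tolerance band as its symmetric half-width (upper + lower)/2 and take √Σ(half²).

Stack each dimension's contribution:
  -A: nom -15.900 → Σnom=-15.900; wc +0.410/-0.310 → slack +0.410/-0.310; half-tol=0.360, Σhalf²=0.129600
  +B: nom +17.400 → Σnom=1.500; wc +0.260/-0.060 → slack +0.670/-0.370; half-tol=0.160, Σhalf²=0.155200
  -C: nom -19.400 → Σnom=-17.900; wc +0.400/-0.230 → slack +1.070/-0.600; half-tol=0.315, Σhalf²=0.254425
  -D: nom -6.700 → Σnom=-24.600; wc +0.291/-0.500 → slack +1.361/-1.100; half-tol=0.395, Σhalf²=0.410845
  -E: nom -20.230 → Σnom=-44.830; wc +0.460/-0.130 → slack +1.821/-1.230; half-tol=0.295, Σhalf²=0.497870
  -F: nom -6.800 → Σnom=-51.630; wc +0.310/-0.310 → slack +2.131/-1.540; half-tol=0.310, Σhalf²=0.593970
  -G: nom -44.600 → Σnom=-96.230; wc +0.485/-0.485 → slack +2.616/-2.025; half-tol=0.485, Σhalf²=0.829195
  -H: nom -14.900 → Σnom=-111.130; wc +0.346/-0.272 → slack +2.962/-2.297; half-tol=0.309, Σhalf²=0.924676
  +I: nom +32.400 → Σnom=-78.730; wc +0.120/-0.400 → slack +3.082/-2.697; half-tol=0.260, Σhalf²=0.992276
  -J: nom -24.200 → Σnom=-102.930; wc +0.060/-0.060 → slack +3.142/-2.757; half-tol=0.060, Σhalf²=0.995876
Nominal = -102.930. Worst-case = [-102.930 - 2.757, -102.930 + 3.142] = [-105.687, -99.788]. RSS = √0.995876 = 0.998.

nominal=-102.930 wc=[-105.687,-99.788] rss=0.998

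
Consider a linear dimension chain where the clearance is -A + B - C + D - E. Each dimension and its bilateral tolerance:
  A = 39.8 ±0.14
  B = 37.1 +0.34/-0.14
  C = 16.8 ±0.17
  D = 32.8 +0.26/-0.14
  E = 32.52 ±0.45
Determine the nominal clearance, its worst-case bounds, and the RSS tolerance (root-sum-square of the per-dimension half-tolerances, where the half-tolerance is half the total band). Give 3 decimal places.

nominal=-19.220 wc=[-20.260,-17.860] rss=0.590

Stack each dimension's contribution:
  -A: nom -39.800 → Σnom=-39.800; wc +0.140/-0.140 → slack +0.140/-0.140; half-tol=0.140, Σhalf²=0.019600
  +B: nom +37.100 → Σnom=-2.700; wc +0.340/-0.140 → slack +0.480/-0.280; half-tol=0.240, Σhalf²=0.077200
  -C: nom -16.800 → Σnom=-19.500; wc +0.170/-0.170 → slack +0.650/-0.450; half-tol=0.170, Σhalf²=0.106100
  +D: nom +32.800 → Σnom=13.300; wc +0.260/-0.140 → slack +0.910/-0.590; half-tol=0.200, Σhalf²=0.146100
  -E: nom -32.520 → Σnom=-19.220; wc +0.450/-0.450 → slack +1.360/-1.040; half-tol=0.450, Σhalf²=0.348600
Nominal = -19.220. Worst-case = [-19.220 - 1.040, -19.220 + 1.360] = [-20.260, -17.860]. RSS = √0.348600 = 0.590.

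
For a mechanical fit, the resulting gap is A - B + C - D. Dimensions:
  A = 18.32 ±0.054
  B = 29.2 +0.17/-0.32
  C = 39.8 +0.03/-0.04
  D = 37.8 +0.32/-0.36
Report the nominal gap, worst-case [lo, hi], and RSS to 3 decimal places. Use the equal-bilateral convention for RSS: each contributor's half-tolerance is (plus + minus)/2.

Stack each dimension's contribution:
  +A: nom +18.320 → Σnom=18.320; wc +0.054/-0.054 → slack +0.054/-0.054; half-tol=0.054, Σhalf²=0.002916
  -B: nom -29.200 → Σnom=-10.880; wc +0.320/-0.170 → slack +0.374/-0.224; half-tol=0.245, Σhalf²=0.062941
  +C: nom +39.800 → Σnom=28.920; wc +0.030/-0.040 → slack +0.404/-0.264; half-tol=0.035, Σhalf²=0.064166
  -D: nom -37.800 → Σnom=-8.880; wc +0.360/-0.320 → slack +0.764/-0.584; half-tol=0.340, Σhalf²=0.179766
Nominal = -8.880. Worst-case = [-8.880 - 0.584, -8.880 + 0.764] = [-9.464, -8.116]. RSS = √0.179766 = 0.424.

nominal=-8.880 wc=[-9.464,-8.116] rss=0.424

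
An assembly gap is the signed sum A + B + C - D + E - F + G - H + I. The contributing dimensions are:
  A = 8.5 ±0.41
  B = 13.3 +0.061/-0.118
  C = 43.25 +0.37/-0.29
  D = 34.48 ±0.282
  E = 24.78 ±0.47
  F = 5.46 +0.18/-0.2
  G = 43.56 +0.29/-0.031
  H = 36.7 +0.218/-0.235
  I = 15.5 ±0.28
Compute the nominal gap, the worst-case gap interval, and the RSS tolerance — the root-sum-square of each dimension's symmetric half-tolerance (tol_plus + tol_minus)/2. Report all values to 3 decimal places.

Stack each dimension's contribution:
  +A: nom +8.500 → Σnom=8.500; wc +0.410/-0.410 → slack +0.410/-0.410; half-tol=0.410, Σhalf²=0.168100
  +B: nom +13.300 → Σnom=21.800; wc +0.061/-0.118 → slack +0.471/-0.528; half-tol=0.089, Σhalf²=0.176110
  +C: nom +43.250 → Σnom=65.050; wc +0.370/-0.290 → slack +0.841/-0.818; half-tol=0.330, Σhalf²=0.285010
  -D: nom -34.480 → Σnom=30.570; wc +0.282/-0.282 → slack +1.123/-1.100; half-tol=0.282, Σhalf²=0.364534
  +E: nom +24.780 → Σnom=55.350; wc +0.470/-0.470 → slack +1.593/-1.570; half-tol=0.470, Σhalf²=0.585434
  -F: nom -5.460 → Σnom=49.890; wc +0.200/-0.180 → slack +1.793/-1.750; half-tol=0.190, Σhalf²=0.621534
  +G: nom +43.560 → Σnom=93.450; wc +0.290/-0.031 → slack +2.083/-1.781; half-tol=0.160, Σhalf²=0.647294
  -H: nom -36.700 → Σnom=56.750; wc +0.235/-0.218 → slack +2.318/-1.999; half-tol=0.226, Σhalf²=0.698597
  +I: nom +15.500 → Σnom=72.250; wc +0.280/-0.280 → slack +2.598/-2.279; half-tol=0.280, Σhalf²=0.776997
Nominal = 72.250. Worst-case = [72.250 - 2.279, 72.250 + 2.598] = [69.971, 74.848]. RSS = √0.776997 = 0.881.

nominal=72.250 wc=[69.971,74.848] rss=0.881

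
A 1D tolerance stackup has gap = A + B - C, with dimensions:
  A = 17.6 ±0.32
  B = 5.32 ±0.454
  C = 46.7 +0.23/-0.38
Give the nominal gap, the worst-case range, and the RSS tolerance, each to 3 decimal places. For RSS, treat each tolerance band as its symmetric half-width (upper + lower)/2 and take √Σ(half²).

Stack each dimension's contribution:
  +A: nom +17.600 → Σnom=17.600; wc +0.320/-0.320 → slack +0.320/-0.320; half-tol=0.320, Σhalf²=0.102400
  +B: nom +5.320 → Σnom=22.920; wc +0.454/-0.454 → slack +0.774/-0.774; half-tol=0.454, Σhalf²=0.308516
  -C: nom -46.700 → Σnom=-23.780; wc +0.380/-0.230 → slack +1.154/-1.004; half-tol=0.305, Σhalf²=0.401541
Nominal = -23.780. Worst-case = [-23.780 - 1.004, -23.780 + 1.154] = [-24.784, -22.626]. RSS = √0.401541 = 0.634.

nominal=-23.780 wc=[-24.784,-22.626] rss=0.634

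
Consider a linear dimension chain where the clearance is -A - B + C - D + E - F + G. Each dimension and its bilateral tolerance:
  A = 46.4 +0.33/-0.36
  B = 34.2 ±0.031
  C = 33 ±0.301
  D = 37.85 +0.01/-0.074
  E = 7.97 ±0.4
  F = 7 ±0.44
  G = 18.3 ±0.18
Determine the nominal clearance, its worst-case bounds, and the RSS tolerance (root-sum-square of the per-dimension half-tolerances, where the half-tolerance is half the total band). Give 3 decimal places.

nominal=-66.180 wc=[-67.872,-64.394] rss=0.774

Stack each dimension's contribution:
  -A: nom -46.400 → Σnom=-46.400; wc +0.360/-0.330 → slack +0.360/-0.330; half-tol=0.345, Σhalf²=0.119025
  -B: nom -34.200 → Σnom=-80.600; wc +0.031/-0.031 → slack +0.391/-0.361; half-tol=0.031, Σhalf²=0.119986
  +C: nom +33.000 → Σnom=-47.600; wc +0.301/-0.301 → slack +0.692/-0.662; half-tol=0.301, Σhalf²=0.210587
  -D: nom -37.850 → Σnom=-85.450; wc +0.074/-0.010 → slack +0.766/-0.672; half-tol=0.042, Σhalf²=0.212351
  +E: nom +7.970 → Σnom=-77.480; wc +0.400/-0.400 → slack +1.166/-1.072; half-tol=0.400, Σhalf²=0.372351
  -F: nom -7.000 → Σnom=-84.480; wc +0.440/-0.440 → slack +1.606/-1.512; half-tol=0.440, Σhalf²=0.565951
  +G: nom +18.300 → Σnom=-66.180; wc +0.180/-0.180 → slack +1.786/-1.692; half-tol=0.180, Σhalf²=0.598351
Nominal = -66.180. Worst-case = [-66.180 - 1.692, -66.180 + 1.786] = [-67.872, -64.394]. RSS = √0.598351 = 0.774.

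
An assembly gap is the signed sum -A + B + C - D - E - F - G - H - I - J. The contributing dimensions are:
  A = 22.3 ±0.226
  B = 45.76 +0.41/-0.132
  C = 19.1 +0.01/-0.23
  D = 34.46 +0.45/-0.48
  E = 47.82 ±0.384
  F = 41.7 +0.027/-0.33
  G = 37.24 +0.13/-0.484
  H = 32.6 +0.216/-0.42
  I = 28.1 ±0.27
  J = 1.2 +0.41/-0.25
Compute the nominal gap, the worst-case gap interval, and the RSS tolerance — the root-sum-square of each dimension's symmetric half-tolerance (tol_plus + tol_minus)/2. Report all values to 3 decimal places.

Stack each dimension's contribution:
  -A: nom -22.300 → Σnom=-22.300; wc +0.226/-0.226 → slack +0.226/-0.226; half-tol=0.226, Σhalf²=0.051076
  +B: nom +45.760 → Σnom=23.460; wc +0.410/-0.132 → slack +0.636/-0.358; half-tol=0.271, Σhalf²=0.124517
  +C: nom +19.100 → Σnom=42.560; wc +0.010/-0.230 → slack +0.646/-0.588; half-tol=0.120, Σhalf²=0.138917
  -D: nom -34.460 → Σnom=8.100; wc +0.480/-0.450 → slack +1.126/-1.038; half-tol=0.465, Σhalf²=0.355142
  -E: nom -47.820 → Σnom=-39.720; wc +0.384/-0.384 → slack +1.510/-1.422; half-tol=0.384, Σhalf²=0.502598
  -F: nom -41.700 → Σnom=-81.420; wc +0.330/-0.027 → slack +1.840/-1.449; half-tol=0.179, Σhalf²=0.534460
  -G: nom -37.240 → Σnom=-118.660; wc +0.484/-0.130 → slack +2.324/-1.579; half-tol=0.307, Σhalf²=0.628709
  -H: nom -32.600 → Σnom=-151.260; wc +0.420/-0.216 → slack +2.744/-1.795; half-tol=0.318, Σhalf²=0.729833
  -I: nom -28.100 → Σnom=-179.360; wc +0.270/-0.270 → slack +3.014/-2.065; half-tol=0.270, Σhalf²=0.802733
  -J: nom -1.200 → Σnom=-180.560; wc +0.250/-0.410 → slack +3.264/-2.475; half-tol=0.330, Σhalf²=0.911633
Nominal = -180.560. Worst-case = [-180.560 - 2.475, -180.560 + 3.264] = [-183.035, -177.296]. RSS = √0.911633 = 0.955.

nominal=-180.560 wc=[-183.035,-177.296] rss=0.955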